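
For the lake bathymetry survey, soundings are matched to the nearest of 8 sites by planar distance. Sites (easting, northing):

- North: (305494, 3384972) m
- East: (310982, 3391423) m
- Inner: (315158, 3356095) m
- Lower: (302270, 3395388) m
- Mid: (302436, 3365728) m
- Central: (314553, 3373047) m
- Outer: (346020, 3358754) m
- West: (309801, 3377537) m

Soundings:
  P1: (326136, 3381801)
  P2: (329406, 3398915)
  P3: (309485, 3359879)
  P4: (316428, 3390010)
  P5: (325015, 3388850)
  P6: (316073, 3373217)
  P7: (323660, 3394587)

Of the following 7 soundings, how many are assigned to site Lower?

P1 → Central
P2 → East
P3 → Inner
P4 → East
P5 → East
P6 → Central
P7 → East
0 of the 7 go to Lower.

0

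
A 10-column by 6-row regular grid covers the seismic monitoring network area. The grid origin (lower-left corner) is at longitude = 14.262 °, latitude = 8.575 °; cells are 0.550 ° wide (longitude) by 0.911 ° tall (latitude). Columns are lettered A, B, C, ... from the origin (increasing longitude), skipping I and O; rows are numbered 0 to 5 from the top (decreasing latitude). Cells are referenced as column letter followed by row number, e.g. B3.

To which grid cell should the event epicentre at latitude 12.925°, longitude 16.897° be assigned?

E1

Column index: ⌊(16.897 − 14.262) / 0.550⌋ = ⌊4.791⌋ = 4 → column E
Row offset from origin: ⌊(12.925 − 8.575) / 0.911⌋ = ⌊4.775⌋ = 4 → row 1 (counted from top)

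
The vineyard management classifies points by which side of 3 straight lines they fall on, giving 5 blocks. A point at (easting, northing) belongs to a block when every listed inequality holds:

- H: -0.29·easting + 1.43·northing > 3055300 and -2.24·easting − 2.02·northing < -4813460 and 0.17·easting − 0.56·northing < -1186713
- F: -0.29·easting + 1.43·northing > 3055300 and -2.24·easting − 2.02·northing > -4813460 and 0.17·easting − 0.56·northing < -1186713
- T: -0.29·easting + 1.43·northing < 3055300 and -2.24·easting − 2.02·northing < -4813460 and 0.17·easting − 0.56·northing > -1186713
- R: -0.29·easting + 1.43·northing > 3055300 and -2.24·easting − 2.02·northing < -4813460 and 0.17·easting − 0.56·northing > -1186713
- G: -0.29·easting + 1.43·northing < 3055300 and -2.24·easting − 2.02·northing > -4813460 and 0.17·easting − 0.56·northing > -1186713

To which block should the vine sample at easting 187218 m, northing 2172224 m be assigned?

-0.29·187218 + 1.43·2172224 = 3051987.100, which is < 3055300
-2.24·187218 − 2.02·2172224 = -4807260.800, which is > -4813460
0.17·187218 − 0.56·2172224 = -1184618.380, which is > -1186713
This sign pattern matches G.

G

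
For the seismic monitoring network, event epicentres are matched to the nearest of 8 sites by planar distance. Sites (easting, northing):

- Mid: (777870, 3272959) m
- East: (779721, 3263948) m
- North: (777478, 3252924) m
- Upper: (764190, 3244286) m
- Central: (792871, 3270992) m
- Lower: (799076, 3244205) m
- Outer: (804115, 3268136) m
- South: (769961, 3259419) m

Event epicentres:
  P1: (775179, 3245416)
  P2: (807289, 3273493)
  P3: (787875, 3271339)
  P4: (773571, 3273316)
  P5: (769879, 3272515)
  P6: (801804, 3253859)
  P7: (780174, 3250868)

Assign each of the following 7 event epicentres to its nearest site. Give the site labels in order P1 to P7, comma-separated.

North, Outer, Central, Mid, Mid, Lower, North

P1 → North (d²=61655465.00)
P2 → Outer (d²=38771725.00)
P3 → Central (d²=25080425.00)
P4 → Mid (d²=18608850.00)
P5 → Mid (d²=64053217.00)
P6 → Lower (d²=100641700.00)
P7 → North (d²=11495552.00)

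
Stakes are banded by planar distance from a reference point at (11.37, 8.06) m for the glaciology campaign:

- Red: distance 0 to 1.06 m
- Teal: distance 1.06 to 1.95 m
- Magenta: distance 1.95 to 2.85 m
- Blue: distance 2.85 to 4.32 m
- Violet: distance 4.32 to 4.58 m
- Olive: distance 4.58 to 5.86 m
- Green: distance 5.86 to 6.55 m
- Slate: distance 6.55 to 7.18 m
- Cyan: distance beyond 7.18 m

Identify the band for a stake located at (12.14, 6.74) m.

Distance = √((12.14−11.37)² + (6.74−8.06)²) = √(0.593 + 1.742) = 1.528 m.
1.06 ≤ 1.528 < 1.95 → Teal.

Teal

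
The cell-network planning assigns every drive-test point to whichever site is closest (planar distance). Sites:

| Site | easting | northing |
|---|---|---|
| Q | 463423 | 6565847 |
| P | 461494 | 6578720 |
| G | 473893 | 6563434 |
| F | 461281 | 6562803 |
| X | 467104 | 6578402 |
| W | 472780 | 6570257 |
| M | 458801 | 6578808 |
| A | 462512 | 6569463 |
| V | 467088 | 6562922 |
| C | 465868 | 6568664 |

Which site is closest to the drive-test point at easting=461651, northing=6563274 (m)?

Squared distances to each site:
Q: 9760313.000; P: 238603565.000; G: 149892164.000; F: 358741.000; X: 258591593.000; W: 172616930.000; M: 249427656.000; A: 39045042.000; V: 29684873.000; C: 46835189.000.
Minimum at F.

F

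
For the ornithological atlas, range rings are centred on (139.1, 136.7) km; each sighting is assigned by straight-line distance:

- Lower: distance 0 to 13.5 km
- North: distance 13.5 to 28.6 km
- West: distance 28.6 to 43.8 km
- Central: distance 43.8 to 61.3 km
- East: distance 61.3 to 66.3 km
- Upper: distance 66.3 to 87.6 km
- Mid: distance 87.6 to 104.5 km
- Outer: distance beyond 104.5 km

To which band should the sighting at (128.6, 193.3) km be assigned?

Distance = √((128.6−139.1)² + (193.3−136.7)²) = √(110.250 + 3203.560) = 57.566 km.
43.8 ≤ 57.566 < 61.3 → Central.

Central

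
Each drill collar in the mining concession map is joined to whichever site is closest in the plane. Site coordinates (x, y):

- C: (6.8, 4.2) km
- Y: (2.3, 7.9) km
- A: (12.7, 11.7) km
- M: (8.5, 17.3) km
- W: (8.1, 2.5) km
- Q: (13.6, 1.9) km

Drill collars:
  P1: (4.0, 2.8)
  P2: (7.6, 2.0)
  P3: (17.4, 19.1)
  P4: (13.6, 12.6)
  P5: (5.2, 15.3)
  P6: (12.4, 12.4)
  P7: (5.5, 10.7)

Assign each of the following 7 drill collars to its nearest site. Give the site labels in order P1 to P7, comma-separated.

C, W, A, A, M, A, Y

P1 → C (d²=9.80)
P2 → W (d²=0.50)
P3 → A (d²=76.85)
P4 → A (d²=1.62)
P5 → M (d²=14.89)
P6 → A (d²=0.58)
P7 → Y (d²=18.08)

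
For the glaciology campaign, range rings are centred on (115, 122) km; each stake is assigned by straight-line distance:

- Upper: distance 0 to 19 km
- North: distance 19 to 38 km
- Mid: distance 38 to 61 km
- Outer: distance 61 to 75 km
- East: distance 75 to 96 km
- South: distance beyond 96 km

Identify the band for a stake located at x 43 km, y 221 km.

South

Distance = √((43−115)² + (221−122)²) = √(5184.000 + 9801.000) = 122.413 km.
96 ≤ 122.413 < ∞ → South.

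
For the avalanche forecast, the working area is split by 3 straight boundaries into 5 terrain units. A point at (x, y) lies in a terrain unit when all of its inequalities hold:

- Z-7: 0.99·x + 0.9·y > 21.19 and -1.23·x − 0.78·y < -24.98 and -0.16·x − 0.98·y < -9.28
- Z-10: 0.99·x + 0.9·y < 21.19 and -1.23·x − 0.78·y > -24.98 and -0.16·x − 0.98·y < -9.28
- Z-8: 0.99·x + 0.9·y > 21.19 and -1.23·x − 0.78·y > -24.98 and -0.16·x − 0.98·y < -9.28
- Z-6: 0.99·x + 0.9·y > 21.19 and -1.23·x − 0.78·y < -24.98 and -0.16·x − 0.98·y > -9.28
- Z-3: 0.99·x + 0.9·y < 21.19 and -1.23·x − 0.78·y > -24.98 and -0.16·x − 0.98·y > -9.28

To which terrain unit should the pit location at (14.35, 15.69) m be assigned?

Z-7

0.99·14.35 + 0.9·15.69 = 28.328, which is > 21.19
-1.23·14.35 − 0.78·15.69 = -29.889, which is < -24.98
-0.16·14.35 − 0.98·15.69 = -17.672, which is < -9.28
This sign pattern matches Z-7.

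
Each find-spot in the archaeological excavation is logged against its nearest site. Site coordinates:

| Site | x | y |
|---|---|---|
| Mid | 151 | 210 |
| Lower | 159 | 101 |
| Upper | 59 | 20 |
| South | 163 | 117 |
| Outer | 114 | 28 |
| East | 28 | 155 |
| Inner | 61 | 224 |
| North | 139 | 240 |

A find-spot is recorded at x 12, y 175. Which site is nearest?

Squared distances to each site:
Mid: 20546.000; Lower: 27085.000; Upper: 26234.000; South: 26165.000; Outer: 32013.000; East: 656.000; Inner: 4802.000; North: 20354.000.
Minimum at East.

East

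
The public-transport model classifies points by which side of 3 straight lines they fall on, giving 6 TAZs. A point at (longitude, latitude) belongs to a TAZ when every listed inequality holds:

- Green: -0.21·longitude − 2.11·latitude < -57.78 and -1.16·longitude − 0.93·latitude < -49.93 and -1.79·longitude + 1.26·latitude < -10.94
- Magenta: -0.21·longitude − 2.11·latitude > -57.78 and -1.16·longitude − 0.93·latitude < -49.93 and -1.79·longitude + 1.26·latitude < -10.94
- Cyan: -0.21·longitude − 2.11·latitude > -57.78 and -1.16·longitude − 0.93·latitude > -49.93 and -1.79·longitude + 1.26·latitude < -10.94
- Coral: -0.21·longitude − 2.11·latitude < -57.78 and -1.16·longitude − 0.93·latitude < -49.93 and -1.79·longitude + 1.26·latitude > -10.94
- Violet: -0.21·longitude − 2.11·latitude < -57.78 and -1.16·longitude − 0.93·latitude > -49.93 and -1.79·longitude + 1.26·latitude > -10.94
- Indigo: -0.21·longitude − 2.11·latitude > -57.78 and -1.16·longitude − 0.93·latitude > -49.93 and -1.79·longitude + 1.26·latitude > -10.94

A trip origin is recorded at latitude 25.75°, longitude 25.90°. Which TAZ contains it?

Green

-0.21·25.90 − 2.11·25.75 = -59.771, which is < -57.78
-1.16·25.90 − 0.93·25.75 = -53.992, which is < -49.93
-1.79·25.90 + 1.26·25.75 = -13.916, which is < -10.94
This sign pattern matches Green.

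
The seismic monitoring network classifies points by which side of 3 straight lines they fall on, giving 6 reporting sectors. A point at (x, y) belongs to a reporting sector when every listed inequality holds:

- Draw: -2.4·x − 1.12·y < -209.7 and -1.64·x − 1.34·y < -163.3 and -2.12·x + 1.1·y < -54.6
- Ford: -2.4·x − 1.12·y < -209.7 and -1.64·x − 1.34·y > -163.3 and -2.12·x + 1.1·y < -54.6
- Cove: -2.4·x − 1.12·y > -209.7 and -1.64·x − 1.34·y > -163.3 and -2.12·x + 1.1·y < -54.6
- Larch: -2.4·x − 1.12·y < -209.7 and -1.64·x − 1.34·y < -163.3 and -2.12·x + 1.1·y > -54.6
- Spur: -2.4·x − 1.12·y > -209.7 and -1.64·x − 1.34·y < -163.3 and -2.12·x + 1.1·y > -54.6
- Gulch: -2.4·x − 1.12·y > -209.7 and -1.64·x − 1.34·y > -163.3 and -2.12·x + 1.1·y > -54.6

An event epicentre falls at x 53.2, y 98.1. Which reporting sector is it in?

Larch

-2.4·53.2 − 1.12·98.1 = -237.552, which is < -209.7
-1.64·53.2 − 1.34·98.1 = -218.702, which is < -163.3
-2.12·53.2 + 1.1·98.1 = -4.874, which is > -54.6
This sign pattern matches Larch.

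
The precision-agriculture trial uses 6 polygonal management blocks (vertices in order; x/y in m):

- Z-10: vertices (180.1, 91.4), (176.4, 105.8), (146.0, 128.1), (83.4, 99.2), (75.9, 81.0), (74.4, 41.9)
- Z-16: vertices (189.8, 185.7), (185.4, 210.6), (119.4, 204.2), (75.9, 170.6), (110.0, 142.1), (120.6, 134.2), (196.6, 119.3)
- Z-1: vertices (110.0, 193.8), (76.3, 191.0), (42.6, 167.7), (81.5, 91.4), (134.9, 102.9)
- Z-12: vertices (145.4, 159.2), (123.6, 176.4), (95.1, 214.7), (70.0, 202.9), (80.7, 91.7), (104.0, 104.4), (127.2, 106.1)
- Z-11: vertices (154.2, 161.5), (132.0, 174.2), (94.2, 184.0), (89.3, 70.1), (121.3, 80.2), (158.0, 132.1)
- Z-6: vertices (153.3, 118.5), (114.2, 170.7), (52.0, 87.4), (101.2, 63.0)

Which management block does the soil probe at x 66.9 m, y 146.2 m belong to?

Cast a ray rightward from (66.9, 146.2). For each polygon, the edges (by vertex number in listed order) whose endpoints lie on opposite sides of y = 146.2, where each meets that height, and whether that is right or left of the point:
Z-10: no edge straddles that height → 0 crossings.
Z-16: 4–5 at x≈105.09 (right), 7–1 at x≈193.85 (right) → 2 crossings.
Z-1: 3–4 at x≈53.56 (left), 5–1 at x≈123.04 (right) → 1 crossing.
Z-12: 4–5 at x≈75.46 (right), 7–1 at x≈140.94 (right) → 2 crossings.
Z-11: 3–4 at x≈92.57 (right), 6–1 at x≈156.18 (right) → 2 crossings.
Z-6: 1–2 at x≈132.55 (right), 2–3 at x≈95.91 (right) → 2 crossings.
Only Z-1 has an odd count, so the point is inside Z-1.

Z-1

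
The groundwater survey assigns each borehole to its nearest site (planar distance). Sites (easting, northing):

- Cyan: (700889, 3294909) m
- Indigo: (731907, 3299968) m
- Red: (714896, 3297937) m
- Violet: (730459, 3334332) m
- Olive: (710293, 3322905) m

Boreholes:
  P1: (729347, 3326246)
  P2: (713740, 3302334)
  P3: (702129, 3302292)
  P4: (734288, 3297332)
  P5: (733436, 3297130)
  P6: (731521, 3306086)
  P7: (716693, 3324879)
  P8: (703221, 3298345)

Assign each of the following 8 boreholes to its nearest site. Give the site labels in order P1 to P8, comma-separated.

P1 → Violet (d²=66619940.00)
P2 → Red (d²=20669945.00)
P3 → Cyan (d²=56046289.00)
P4 → Indigo (d²=12617657.00)
P5 → Indigo (d²=10392085.00)
P6 → Indigo (d²=37578920.00)
P7 → Olive (d²=44856676.00)
P8 → Cyan (d²=17244320.00)

Violet, Red, Cyan, Indigo, Indigo, Indigo, Olive, Cyan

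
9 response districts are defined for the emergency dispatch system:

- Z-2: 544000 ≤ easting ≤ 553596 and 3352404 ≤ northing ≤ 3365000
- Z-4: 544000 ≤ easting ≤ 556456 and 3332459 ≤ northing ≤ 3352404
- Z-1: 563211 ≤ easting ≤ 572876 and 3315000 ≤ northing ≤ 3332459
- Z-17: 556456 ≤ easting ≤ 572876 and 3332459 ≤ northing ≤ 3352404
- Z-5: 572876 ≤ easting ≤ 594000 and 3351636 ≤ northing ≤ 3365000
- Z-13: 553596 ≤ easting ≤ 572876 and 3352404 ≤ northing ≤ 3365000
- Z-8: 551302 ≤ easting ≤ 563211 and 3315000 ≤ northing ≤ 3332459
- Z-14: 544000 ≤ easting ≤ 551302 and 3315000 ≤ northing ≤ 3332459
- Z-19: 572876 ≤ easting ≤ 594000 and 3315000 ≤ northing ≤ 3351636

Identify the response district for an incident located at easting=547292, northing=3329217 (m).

Z-14

The point has easting = 547292 and northing = 3329217.
Only Z-14 satisfies 544000 ≤ easting ≤ 551302 and 3315000 ≤ northing ≤ 3332459.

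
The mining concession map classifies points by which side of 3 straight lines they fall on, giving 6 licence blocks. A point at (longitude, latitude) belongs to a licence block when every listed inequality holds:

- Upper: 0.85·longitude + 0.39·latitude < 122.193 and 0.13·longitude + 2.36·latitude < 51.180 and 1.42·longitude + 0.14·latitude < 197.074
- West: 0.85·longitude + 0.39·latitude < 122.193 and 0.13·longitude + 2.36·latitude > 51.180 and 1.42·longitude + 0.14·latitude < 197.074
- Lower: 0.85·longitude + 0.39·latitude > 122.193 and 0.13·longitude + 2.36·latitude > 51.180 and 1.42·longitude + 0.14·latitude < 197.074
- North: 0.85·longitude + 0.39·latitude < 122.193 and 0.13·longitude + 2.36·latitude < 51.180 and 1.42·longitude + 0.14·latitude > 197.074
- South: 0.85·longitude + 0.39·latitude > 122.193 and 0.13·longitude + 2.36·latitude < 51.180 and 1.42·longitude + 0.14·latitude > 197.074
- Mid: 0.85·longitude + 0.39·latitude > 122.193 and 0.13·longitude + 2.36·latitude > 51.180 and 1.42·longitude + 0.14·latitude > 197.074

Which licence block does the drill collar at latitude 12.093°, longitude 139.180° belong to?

0.85·139.180 + 0.39·12.093 = 123.019, which is > 122.193
0.13·139.180 + 2.36·12.093 = 46.633, which is < 51.180
1.42·139.180 + 0.14·12.093 = 199.329, which is > 197.074
This sign pattern matches South.

South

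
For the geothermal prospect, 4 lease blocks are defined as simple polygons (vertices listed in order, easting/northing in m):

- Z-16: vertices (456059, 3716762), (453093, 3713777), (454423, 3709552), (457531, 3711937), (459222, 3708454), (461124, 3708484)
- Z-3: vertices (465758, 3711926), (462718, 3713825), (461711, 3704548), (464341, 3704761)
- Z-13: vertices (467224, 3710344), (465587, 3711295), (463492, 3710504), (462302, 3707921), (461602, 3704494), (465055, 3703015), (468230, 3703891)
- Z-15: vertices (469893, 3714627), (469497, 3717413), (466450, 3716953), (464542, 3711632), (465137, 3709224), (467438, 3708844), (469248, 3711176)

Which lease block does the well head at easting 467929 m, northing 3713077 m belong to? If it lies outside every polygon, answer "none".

Z-15

Cast a ray rightward from (467929, 3713077). For each polygon, the edges (by vertex number in listed order) whose endpoints lie on opposite sides of northing = 3713077, where each meets that height, and whether that is right or left of the point:
Z-16: 2–3 at easting≈453313.4 (left), 6–1 at easting≈458313.7 (left) → 0 crossings.
Z-3: 1–2 at easting≈463915.4 (left), 2–3 at easting≈462636.8 (left) → 0 crossings.
Z-13: no edge straddles that height → 0 crossings.
Z-15: 3–4 at easting≈465060.1 (left), 7–1 at easting≈469603.3 (right) → 1 crossing.
Only Z-15 has an odd count, so the point is inside Z-15.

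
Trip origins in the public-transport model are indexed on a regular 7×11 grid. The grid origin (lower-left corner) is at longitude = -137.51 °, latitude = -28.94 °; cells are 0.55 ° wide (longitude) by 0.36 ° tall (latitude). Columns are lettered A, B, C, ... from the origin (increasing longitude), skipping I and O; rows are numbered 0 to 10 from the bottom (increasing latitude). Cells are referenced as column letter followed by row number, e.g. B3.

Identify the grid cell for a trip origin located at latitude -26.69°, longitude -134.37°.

Column index: ⌊(-134.37 − -137.51) / 0.55⌋ = ⌊5.709⌋ = 5 → column F
Row offset from origin: ⌊(-26.69 − -28.94) / 0.36⌋ = ⌊6.250⌋ = 6 → row 6

F6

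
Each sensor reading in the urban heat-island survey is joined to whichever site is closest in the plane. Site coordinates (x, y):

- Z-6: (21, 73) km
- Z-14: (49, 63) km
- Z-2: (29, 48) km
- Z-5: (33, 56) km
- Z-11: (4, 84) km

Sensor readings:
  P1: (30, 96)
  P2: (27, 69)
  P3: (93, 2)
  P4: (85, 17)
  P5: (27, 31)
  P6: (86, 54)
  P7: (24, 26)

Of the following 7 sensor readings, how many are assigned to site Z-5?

P1 → Z-6
P2 → Z-6
P3 → Z-14
P4 → Z-14
P5 → Z-2
P6 → Z-14
P7 → Z-2
0 of the 7 go to Z-5.

0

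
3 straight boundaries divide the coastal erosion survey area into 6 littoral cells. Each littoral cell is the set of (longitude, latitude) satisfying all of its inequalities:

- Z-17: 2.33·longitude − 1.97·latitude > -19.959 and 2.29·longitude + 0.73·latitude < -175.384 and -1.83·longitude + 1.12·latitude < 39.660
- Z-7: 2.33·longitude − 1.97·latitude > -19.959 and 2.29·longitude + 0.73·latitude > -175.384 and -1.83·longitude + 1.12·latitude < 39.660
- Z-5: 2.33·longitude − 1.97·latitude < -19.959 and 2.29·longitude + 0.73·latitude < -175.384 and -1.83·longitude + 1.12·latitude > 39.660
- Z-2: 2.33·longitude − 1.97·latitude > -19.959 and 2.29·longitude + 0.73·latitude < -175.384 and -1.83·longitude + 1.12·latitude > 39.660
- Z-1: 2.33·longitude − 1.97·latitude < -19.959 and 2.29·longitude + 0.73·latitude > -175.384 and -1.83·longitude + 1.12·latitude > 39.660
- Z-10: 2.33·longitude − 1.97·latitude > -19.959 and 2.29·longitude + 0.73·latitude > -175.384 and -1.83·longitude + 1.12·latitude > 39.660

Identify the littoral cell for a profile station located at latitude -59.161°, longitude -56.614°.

Z-7

2.33·-56.614 − 1.97·-59.161 = -15.363, which is > -19.959
2.29·-56.614 + 0.73·-59.161 = -172.834, which is > -175.384
-1.83·-56.614 + 1.12·-59.161 = 37.343, which is < 39.660
This sign pattern matches Z-7.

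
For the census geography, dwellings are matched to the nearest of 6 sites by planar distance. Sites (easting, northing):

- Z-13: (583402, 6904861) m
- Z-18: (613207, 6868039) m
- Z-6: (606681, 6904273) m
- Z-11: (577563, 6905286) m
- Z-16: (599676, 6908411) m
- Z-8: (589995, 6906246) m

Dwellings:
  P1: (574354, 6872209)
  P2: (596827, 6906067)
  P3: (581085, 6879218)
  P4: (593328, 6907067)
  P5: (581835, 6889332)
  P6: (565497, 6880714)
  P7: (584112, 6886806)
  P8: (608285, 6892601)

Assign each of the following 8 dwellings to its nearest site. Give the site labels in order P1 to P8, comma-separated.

P1 → Z-11 (d²=1104385610.00)
P2 → Z-16 (d²=13611137.00)
P3 → Z-13 (d²=662931938.00)
P4 → Z-8 (d²=11782930.00)
P5 → Z-13 (d²=243605330.00)
P6 → Z-11 (d²=749371540.00)
P7 → Z-13 (d²=326487125.00)
P8 → Z-6 (d²=138808400.00)

Z-11, Z-16, Z-13, Z-8, Z-13, Z-11, Z-13, Z-6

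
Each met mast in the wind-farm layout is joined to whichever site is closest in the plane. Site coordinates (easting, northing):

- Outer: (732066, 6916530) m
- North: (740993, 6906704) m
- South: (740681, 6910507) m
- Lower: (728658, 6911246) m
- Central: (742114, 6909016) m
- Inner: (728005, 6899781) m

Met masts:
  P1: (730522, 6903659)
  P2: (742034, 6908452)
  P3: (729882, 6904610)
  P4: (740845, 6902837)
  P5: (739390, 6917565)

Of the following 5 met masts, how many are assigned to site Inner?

2

P1 → Inner
P2 → Central
P3 → Inner
P4 → North
P5 → South
2 of the 5 go to Inner.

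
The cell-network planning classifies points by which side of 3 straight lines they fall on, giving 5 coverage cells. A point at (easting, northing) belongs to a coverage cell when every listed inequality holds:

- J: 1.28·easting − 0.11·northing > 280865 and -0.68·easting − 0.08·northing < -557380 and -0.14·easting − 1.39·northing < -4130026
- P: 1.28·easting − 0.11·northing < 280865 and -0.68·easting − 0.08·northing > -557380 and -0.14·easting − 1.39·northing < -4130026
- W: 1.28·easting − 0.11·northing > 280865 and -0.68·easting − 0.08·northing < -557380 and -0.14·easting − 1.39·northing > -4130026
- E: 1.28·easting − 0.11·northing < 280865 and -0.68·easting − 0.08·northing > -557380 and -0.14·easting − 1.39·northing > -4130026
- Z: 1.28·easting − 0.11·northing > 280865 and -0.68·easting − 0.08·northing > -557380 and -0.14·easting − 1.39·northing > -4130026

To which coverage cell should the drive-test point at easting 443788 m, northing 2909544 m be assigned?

E

1.28·443788 − 0.11·2909544 = 247998.800, which is < 280865
-0.68·443788 − 0.08·2909544 = -534539.360, which is > -557380
-0.14·443788 − 1.39·2909544 = -4106396.480, which is > -4130026
This sign pattern matches E.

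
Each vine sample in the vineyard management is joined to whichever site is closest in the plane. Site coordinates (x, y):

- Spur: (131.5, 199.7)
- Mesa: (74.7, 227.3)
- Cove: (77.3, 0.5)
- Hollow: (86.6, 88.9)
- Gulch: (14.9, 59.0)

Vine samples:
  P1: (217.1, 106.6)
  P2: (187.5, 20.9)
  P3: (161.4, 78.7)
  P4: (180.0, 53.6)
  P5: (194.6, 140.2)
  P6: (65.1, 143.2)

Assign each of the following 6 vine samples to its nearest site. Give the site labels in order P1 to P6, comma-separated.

Spur, Cove, Hollow, Hollow, Spur, Hollow

P1 → Spur (d²=15994.97)
P2 → Cove (d²=12560.20)
P3 → Hollow (d²=5699.08)
P4 → Hollow (d²=9969.65)
P5 → Spur (d²=7521.86)
P6 → Hollow (d²=3410.74)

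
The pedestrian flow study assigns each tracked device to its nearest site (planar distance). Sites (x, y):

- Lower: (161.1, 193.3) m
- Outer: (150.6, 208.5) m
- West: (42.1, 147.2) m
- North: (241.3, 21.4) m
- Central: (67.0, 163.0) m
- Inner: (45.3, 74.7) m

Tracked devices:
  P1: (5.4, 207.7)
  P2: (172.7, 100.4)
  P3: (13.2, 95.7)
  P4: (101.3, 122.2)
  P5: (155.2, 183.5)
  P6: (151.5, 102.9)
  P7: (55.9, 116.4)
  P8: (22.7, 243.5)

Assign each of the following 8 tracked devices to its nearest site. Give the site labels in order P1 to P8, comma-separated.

P1 → West (d²=5007.14)
P2 → Lower (d²=8764.97)
P3 → Inner (d²=1471.41)
P4 → Central (d²=2841.13)
P5 → Lower (d²=130.85)
P6 → Lower (d²=8264.32)
P7 → West (d²=1139.08)
P8 → Central (d²=8442.74)

West, Lower, Inner, Central, Lower, Lower, West, Central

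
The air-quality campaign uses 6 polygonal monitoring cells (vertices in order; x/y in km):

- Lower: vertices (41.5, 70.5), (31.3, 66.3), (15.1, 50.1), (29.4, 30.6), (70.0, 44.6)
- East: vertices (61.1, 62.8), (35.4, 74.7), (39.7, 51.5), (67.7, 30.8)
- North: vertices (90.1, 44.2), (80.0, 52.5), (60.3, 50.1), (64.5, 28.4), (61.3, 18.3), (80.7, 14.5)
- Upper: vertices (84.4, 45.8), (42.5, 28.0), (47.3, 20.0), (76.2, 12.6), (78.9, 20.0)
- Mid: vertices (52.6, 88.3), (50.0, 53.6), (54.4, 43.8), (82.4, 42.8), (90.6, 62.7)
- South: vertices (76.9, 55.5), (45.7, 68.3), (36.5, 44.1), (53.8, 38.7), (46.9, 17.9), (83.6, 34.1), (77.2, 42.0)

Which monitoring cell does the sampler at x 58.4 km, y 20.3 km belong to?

Cast a ray rightward from (58.4, 20.3). For each polygon, the edges (by vertex number in listed order) whose endpoints lie on opposite sides of y = 20.3, where each meets that height, and whether that is right or left of the point:
Lower: no edge straddles that height → 0 crossings.
East: no edge straddles that height → 0 crossings.
North: 4–5 at x≈61.93 (right), 6–1 at x≈82.54 (right) → 2 crossings.
Upper: 2–3 at x≈47.12 (left), 5–1 at x≈78.96 (right) → 1 crossing.
Mid: no edge straddles that height → 0 crossings.
South: 4–5 at x≈47.70 (left), 5–6 at x≈52.34 (left) → 0 crossings.
Only Upper has an odd count, so the point is inside Upper.

Upper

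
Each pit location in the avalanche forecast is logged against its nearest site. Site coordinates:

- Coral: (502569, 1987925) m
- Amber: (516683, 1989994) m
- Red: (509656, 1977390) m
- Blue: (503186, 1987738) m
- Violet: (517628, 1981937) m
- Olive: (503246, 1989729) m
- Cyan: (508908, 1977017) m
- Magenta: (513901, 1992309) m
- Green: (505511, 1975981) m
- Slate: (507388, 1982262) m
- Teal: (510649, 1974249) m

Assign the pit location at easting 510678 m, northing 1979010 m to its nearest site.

Red

Squared distances to each site:
Coral: 145233106.000; Amber: 156708281.000; Red: 3668884.000; Blue: 132308048.000; Violet: 56869829.000; Olive: 170131585.000; Cyan: 7104949.000; Magenta: 187251130.000; Green: 35872730.000; Slate: 21399604.000; Teal: 22667962.000.
Minimum at Red.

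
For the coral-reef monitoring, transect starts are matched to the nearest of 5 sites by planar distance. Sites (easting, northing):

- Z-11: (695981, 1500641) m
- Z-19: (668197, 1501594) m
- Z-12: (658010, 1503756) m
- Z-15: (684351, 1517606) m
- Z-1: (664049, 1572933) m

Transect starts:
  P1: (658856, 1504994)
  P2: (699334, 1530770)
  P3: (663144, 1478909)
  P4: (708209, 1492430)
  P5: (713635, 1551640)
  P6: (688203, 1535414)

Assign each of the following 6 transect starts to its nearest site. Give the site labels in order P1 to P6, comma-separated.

P1 → Z-12 (d²=2248360.00)
P2 → Z-15 (d²=397781185.00)
P3 → Z-19 (d²=540142034.00)
P4 → Z-11 (d²=216944505.00)
P5 → Z-15 (d²=2015865812.00)
P6 → Z-15 (d²=331962768.00)

Z-12, Z-15, Z-19, Z-11, Z-15, Z-15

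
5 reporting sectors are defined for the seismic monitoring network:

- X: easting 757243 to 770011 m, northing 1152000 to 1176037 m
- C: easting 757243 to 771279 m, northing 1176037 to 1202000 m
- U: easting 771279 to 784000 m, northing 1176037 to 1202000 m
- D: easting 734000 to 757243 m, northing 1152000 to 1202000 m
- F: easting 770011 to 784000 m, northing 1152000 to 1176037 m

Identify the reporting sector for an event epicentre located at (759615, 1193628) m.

C

The point has easting = 759615 and northing = 1193628.
Only C satisfies 757243 ≤ easting ≤ 771279 and 1176037 ≤ northing ≤ 1202000.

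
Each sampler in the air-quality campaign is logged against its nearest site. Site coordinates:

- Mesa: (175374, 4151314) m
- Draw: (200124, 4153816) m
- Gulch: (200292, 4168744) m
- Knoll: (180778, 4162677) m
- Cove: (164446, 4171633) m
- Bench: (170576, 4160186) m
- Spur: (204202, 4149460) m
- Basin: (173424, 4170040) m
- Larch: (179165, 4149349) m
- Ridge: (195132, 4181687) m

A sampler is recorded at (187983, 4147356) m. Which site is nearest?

Squared distances to each site:
Mesa: 174652645.000; Draw: 189135481.000; Gulch: 608958025.000; Knoll: 286645066.000; Cove: 1143363098.000; Bench: 467612549.000; Spur: 267482777.000; Basin: 726528337.000; Larch: 81729173.000; Ridge: 1229725762.000.
Minimum at Larch.

Larch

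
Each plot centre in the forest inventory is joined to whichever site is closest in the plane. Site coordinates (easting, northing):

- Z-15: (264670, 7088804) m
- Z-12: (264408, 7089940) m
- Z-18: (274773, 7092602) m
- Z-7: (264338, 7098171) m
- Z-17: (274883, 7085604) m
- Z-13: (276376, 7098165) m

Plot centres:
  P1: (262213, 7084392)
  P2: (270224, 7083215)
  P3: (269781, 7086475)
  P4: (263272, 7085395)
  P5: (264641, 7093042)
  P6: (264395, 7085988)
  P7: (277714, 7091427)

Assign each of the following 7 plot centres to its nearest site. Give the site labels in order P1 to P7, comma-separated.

Z-15, Z-17, Z-17, Z-15, Z-12, Z-15, Z-18

P1 → Z-15 (d²=25502593.00)
P2 → Z-17 (d²=27413602.00)
P3 → Z-17 (d²=26789045.00)
P4 → Z-15 (d²=13575685.00)
P5 → Z-12 (d²=9676693.00)
P6 → Z-15 (d²=8005481.00)
P7 → Z-18 (d²=10030106.00)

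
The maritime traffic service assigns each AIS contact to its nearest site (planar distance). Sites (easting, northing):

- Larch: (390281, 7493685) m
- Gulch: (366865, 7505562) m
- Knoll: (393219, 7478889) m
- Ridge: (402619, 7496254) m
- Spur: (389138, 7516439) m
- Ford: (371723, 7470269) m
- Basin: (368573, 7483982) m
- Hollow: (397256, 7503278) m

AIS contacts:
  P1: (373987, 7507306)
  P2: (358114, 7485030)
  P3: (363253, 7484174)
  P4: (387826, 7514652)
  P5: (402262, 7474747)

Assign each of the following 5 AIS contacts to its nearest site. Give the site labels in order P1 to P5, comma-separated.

Gulch, Basin, Basin, Spur, Knoll

P1 → Gulch (d²=53764420.00)
P2 → Basin (d²=110488985.00)
P3 → Basin (d²=28339264.00)
P4 → Spur (d²=4914713.00)
P5 → Knoll (d²=98932013.00)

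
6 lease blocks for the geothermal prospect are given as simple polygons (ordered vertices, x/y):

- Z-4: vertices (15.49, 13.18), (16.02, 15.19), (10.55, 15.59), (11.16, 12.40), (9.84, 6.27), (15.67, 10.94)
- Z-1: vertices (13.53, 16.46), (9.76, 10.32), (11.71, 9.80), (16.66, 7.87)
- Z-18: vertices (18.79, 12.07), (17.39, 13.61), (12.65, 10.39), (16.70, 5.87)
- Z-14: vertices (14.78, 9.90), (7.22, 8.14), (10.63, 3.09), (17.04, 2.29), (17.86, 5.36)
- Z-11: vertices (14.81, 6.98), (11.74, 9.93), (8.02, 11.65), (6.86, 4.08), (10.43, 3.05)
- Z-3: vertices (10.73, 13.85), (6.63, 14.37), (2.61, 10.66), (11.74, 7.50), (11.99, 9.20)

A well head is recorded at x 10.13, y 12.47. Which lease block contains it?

Cast a ray rightward from (10.13, 12.47). For each polygon, the edges (by vertex number in listed order) whose endpoints lie on opposite sides of y = 12.47, where each meets that height, and whether that is right or left of the point:
Z-4: 3–4 at x≈11.147 (right), 6–1 at x≈15.547 (right) → 2 crossings.
Z-1: 1–2 at x≈11.080 (right), 4–1 at x≈14.984 (right) → 2 crossings.
Z-18: 1–2 at x≈18.426 (right), 2–3 at x≈15.712 (right) → 2 crossings.
Z-14: no edge straddles that height → 0 crossings.
Z-11: no edge straddles that height → 0 crossings.
Z-3: 2–3 at x≈4.571 (left), 5–1 at x≈11.104 (right) → 1 crossing.
Only Z-3 has an odd count, so the point is inside Z-3.

Z-3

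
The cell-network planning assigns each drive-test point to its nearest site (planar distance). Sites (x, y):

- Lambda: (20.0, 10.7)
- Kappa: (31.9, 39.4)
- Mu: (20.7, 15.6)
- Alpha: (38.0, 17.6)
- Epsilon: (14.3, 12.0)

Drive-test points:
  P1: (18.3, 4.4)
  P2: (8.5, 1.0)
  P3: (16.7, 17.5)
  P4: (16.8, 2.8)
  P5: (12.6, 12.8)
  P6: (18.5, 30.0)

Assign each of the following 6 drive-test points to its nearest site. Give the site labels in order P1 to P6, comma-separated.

Lambda, Epsilon, Mu, Lambda, Epsilon, Mu

P1 → Lambda (d²=42.58)
P2 → Epsilon (d²=154.64)
P3 → Mu (d²=19.61)
P4 → Lambda (d²=72.65)
P5 → Epsilon (d²=3.53)
P6 → Mu (d²=212.20)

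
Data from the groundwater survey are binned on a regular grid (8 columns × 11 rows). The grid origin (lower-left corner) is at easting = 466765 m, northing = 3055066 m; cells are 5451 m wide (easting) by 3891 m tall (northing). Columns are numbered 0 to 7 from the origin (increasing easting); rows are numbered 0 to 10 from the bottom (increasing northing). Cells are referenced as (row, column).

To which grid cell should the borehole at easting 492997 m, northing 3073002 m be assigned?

Column index: ⌊(492997 − 466765) / 5451⌋ = ⌊4.812⌋ = 4
Row offset from origin: ⌊(3073002 − 3055066) / 3891⌋ = ⌊4.610⌋ = 4 → row 4

(4, 4)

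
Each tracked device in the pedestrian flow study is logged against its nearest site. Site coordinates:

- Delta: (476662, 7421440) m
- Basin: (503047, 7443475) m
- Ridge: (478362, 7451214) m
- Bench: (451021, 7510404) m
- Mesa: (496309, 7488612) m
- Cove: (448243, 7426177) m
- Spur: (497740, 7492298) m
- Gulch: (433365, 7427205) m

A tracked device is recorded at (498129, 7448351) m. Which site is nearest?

Basin

Squared distances to each site:
Delta: 1185034010.000; Basin: 47962100.000; Ridge: 398931058.000; Bench: 6069738473.000; Mesa: 1624260521.000; Cove: 2980299272.000; Spur: 1931490130.000; Gulch: 4641529012.000.
Minimum at Basin.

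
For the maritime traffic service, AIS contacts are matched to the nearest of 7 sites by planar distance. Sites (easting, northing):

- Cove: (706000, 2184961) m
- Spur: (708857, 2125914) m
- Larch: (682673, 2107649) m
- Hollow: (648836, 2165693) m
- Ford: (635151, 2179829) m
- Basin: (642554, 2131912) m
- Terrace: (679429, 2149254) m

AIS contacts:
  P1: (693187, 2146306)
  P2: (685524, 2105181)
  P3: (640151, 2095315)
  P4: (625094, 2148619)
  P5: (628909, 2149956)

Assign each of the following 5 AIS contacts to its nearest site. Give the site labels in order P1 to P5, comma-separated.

Terrace, Larch, Basin, Basin, Basin

P1 → Terrace (d²=197973268.00)
P2 → Larch (d²=14219225.00)
P3 → Basin (d²=1345114818.00)
P4 → Basin (d²=583975449.00)
P5 → Basin (d²=511771961.00)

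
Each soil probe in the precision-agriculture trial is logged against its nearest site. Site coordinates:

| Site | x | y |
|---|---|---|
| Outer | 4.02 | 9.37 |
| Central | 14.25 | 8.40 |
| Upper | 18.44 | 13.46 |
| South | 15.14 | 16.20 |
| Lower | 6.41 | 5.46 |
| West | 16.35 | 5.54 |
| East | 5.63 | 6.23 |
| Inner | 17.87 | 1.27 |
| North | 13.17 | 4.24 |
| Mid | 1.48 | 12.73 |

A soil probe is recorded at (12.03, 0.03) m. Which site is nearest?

Squared distances to each site:
Outer: 151.396; Central: 74.985; Upper: 221.453; South: 271.141; Lower: 61.069; West: 49.023; East: 79.400; Inner: 35.643; North: 19.024; Mid: 272.592.
Minimum at North.

North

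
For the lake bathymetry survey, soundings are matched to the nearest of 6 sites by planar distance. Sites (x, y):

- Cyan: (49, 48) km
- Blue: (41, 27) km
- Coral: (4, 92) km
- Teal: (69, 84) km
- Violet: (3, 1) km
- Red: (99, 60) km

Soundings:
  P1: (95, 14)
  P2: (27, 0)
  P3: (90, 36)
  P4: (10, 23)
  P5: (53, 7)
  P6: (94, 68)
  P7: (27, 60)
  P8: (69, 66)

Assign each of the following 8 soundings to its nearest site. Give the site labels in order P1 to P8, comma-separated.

P1 → Red (d²=2132.00)
P2 → Violet (d²=577.00)
P3 → Red (d²=657.00)
P4 → Violet (d²=533.00)
P5 → Blue (d²=544.00)
P6 → Red (d²=89.00)
P7 → Cyan (d²=628.00)
P8 → Teal (d²=324.00)

Red, Violet, Red, Violet, Blue, Red, Cyan, Teal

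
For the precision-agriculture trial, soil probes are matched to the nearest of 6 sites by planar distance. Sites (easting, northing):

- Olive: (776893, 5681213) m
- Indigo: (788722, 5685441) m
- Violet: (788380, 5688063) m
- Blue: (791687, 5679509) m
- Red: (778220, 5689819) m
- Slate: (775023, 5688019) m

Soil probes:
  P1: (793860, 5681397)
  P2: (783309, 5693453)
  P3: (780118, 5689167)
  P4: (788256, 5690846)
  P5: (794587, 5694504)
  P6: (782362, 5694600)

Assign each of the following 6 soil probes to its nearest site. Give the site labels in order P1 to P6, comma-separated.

Blue, Red, Red, Violet, Violet, Red

P1 → Blue (d²=8286473.00)
P2 → Red (d²=39103877.00)
P3 → Red (d²=4027508.00)
P4 → Violet (d²=7760465.00)
P5 → Violet (d²=80013330.00)
P6 → Red (d²=40014125.00)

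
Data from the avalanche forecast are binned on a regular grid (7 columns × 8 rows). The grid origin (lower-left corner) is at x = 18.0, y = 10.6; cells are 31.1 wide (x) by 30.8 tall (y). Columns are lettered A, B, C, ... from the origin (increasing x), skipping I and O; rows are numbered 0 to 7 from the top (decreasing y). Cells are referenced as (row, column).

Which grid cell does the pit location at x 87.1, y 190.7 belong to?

(2, C)

Column index: ⌊(87.1 − 18.0) / 31.1⌋ = ⌊2.222⌋ = 2 → column C
Row offset from origin: ⌊(190.7 − 10.6) / 30.8⌋ = ⌊5.847⌋ = 5 → row 2 (counted from top)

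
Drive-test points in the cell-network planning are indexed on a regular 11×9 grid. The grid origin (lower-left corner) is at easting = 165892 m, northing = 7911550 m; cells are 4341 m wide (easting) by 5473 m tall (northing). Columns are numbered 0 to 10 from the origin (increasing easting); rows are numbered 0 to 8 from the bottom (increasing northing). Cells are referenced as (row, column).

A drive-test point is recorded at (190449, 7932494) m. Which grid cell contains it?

(3, 5)

Column index: ⌊(190449 − 165892) / 4341⌋ = ⌊5.657⌋ = 5
Row offset from origin: ⌊(7932494 − 7911550) / 5473⌋ = ⌊3.827⌋ = 3 → row 3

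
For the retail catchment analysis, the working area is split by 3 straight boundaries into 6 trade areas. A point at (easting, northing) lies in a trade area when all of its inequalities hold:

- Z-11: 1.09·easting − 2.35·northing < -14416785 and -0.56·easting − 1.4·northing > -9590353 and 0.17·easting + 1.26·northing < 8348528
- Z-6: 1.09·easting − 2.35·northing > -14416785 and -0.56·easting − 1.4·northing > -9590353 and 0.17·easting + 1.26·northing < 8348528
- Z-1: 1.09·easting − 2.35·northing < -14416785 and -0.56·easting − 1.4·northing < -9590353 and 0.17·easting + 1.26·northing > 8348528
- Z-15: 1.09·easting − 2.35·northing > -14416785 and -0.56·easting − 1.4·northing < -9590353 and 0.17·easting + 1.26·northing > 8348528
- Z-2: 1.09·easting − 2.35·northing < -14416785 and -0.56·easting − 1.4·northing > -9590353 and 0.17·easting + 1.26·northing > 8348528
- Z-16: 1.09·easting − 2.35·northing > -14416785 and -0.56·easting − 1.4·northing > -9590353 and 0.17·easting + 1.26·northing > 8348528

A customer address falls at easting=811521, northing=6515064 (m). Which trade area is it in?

1.09·811521 − 2.35·6515064 = -14425842.510, which is < -14416785
-0.56·811521 − 1.4·6515064 = -9575541.360, which is > -9590353
0.17·811521 + 1.26·6515064 = 8346939.210, which is < 8348528
This sign pattern matches Z-11.

Z-11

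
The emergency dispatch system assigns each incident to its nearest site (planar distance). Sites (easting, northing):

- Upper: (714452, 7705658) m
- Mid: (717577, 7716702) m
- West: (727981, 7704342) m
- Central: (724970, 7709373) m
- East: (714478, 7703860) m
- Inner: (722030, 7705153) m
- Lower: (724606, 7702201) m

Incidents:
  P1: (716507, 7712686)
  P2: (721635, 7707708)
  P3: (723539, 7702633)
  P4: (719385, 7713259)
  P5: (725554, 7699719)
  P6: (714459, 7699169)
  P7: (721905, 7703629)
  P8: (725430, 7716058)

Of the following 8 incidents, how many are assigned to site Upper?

0

P1 → Mid
P2 → Inner
P3 → Lower
P4 → Mid
P5 → Lower
P6 → East
P7 → Inner
P8 → Central
0 of the 8 go to Upper.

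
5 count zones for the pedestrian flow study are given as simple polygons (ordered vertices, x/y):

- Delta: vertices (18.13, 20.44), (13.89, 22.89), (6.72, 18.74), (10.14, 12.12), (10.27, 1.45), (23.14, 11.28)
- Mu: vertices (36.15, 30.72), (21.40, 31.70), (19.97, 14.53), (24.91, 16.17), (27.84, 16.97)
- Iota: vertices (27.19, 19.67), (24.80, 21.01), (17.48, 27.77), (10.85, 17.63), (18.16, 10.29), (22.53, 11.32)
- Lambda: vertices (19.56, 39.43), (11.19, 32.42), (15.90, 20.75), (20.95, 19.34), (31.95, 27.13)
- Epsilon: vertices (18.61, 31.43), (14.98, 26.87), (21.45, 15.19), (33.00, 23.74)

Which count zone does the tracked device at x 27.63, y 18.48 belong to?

Cast a ray rightward from (27.63, 18.48). For each polygon, the edges (by vertex number in listed order) whose endpoints lie on opposite sides of y = 18.48, where each meets that height, and whether that is right or left of the point:
Delta: 3–4 at x≈6.854 (left), 6–1 at x≈19.202 (left) → 0 crossings.
Mu: 2–3 at x≈20.299 (left), 5–1 at x≈28.753 (right) → 1 crossing.
Iota: 3–4 at x≈11.406 (left), 6–1 at x≈26.526 (left) → 0 crossings.
Lambda: no edge straddles that height → 0 crossings.
Epsilon: 2–3 at x≈19.628 (left), 3–4 at x≈25.894 (left) → 0 crossings.
Only Mu has an odd count, so the point is inside Mu.

Mu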